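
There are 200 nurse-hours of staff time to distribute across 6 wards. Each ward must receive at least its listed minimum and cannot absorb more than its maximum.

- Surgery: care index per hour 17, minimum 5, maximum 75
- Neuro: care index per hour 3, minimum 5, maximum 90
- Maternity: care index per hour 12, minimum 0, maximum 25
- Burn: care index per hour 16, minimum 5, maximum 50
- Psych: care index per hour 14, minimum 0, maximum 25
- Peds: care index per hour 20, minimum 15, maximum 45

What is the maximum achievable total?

3340

Meeting every minimum uses 5+5+0+5+0+15 = 30 nurse-hours, leaving 170.
Rank by care index per hour: Peds 20 > Surgery 17 > Burn 16 > Psych 14 > Maternity 12 > Neuro 3.
Peds takes 30 more to reach its cap of 45 — 140 left.
Surgery takes 70 more to reach its cap of 75 — 70 left.
Burn takes 45 more to reach its cap of 50 — 25 left.
Give Psych 25 more to hit its cap of 25 — 0 left.
Total = 17×75 + 3×5 + 16×50 + 14×25 + 20×45 = 3340.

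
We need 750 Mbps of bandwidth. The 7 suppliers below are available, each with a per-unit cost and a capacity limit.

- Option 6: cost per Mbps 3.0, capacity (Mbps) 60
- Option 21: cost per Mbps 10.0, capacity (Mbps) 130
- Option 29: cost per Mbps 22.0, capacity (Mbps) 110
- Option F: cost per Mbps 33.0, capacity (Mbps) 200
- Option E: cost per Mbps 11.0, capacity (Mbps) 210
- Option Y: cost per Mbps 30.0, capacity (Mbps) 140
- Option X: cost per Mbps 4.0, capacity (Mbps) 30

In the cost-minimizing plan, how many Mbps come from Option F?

Use suppliers in increasing cost order.
Option 6 (3.0): use full 60 ; 690 Mbps to go.
Option X (4.0): use full 30 ; 660 Mbps to go.
Take 130 from Option 21 at 10.0 ; need 530 more.
Option E at 11.0: take all 210 Mbps ; 320 still needed.
Take 110 from Option 29 at 22.0 ; need 210 more.
Option Y (30.0): use full 140 ; 70 Mbps to go.
Option F at 33.0: take 70 of its 200 ; requirement met.

70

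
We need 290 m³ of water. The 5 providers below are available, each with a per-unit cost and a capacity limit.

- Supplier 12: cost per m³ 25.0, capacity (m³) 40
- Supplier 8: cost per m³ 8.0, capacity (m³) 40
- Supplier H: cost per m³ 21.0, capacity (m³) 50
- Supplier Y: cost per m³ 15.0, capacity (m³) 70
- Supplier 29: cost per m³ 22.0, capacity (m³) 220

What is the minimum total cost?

5280

Cheapest first:
Supplier 8 at 8.0: take all 40 m³ → 250 still needed.
Supplier Y at 15.0: take all 70 m³ → 180 still needed.
Take 50 from Supplier H at 21.0 → need 130 more.
Supplier 29 at 22.0: take 130 of its 220 → requirement met.
Supplier 12: unused.
Cost = 40×8.0 + 70×15.0 + 50×21.0 + 130×22.0 = 5280.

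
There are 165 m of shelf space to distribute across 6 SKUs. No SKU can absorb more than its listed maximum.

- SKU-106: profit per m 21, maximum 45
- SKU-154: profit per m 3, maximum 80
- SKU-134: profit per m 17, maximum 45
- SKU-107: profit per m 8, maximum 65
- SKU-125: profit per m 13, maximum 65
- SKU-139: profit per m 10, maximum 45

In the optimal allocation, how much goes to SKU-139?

10

Rank by profit per m: SKU-106 21 > SKU-134 17 > SKU-125 13 > SKU-139 10 > SKU-107 8 > SKU-154 3.
SKU-106 takes 45 to reach its cap of 45 → 120 left.
SKU-134 takes 45 to reach its cap of 45 → 75 left.
SKU-125 takes 65 to reach its cap of 65 → 10 left.
SKU-139: +10 (room for 45) → 10. Pool exhausted.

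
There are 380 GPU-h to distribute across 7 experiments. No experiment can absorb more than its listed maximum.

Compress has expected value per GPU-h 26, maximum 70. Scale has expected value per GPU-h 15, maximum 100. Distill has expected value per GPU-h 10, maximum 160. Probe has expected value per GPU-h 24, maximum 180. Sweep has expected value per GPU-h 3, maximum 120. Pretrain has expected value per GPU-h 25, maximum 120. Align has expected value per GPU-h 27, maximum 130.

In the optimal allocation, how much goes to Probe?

60

Rank by expected value per GPU-h: Align 27 > Compress 26 > Pretrain 25 > Probe 24 > Scale 15 > Distill 10 > Sweep 3.
Align takes 130 to reach its cap of 130 — 250 left.
Compress: +70 to 70 (cap) — 180 left.
Pretrain takes 120 to reach its cap of 120 — 60 left.
Probe has room for 180 but only 60 remain, so it gets 60.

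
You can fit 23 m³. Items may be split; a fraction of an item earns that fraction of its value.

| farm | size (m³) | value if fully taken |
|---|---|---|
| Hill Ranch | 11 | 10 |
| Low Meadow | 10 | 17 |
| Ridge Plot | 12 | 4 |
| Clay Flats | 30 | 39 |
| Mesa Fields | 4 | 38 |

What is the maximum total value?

66.7

Rank by value-to-size ratio: Mesa Fields 38/4≈9.5, Low Meadow 17/10≈1.7, Clay Flats 39/30≈1.3, Hill Ranch 10/11≈0.909, Ridge Plot 4/12≈0.333.
All 4 m³ of Mesa Fields fit (value 38) ; 19 remain.
All 10 m³ of Low Meadow fit (value 17) ; 9 remain.
Only 9 m³ remain; take 9/30 of Clay Flats for value 39×9/30 = 11.7.
Total value = 66.7.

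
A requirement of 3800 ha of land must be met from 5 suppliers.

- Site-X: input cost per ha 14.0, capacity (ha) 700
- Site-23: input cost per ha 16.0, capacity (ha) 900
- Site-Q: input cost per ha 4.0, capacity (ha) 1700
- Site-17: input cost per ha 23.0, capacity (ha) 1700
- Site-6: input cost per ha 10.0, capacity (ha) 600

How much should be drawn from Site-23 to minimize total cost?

Cheapest first:
Site-Q at 4.0: take all 1700 ha ; 2100 still needed.
Site-6 at 10.0: take all 600 ha ; 1500 still needed.
Site-X at 14.0: take all 700 ha ; 800 still needed.
Site-23 (16.0): take the remaining 800 ; done.
Site-17: unused.

800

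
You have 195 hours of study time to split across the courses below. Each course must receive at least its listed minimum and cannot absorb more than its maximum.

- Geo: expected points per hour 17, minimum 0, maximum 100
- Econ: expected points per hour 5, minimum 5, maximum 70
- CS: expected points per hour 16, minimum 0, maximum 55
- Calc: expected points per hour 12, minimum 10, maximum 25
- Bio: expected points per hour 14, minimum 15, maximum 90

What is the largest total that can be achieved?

Meeting every minimum uses 0+5+0+10+15 = 30 hours, leaving 165.
Rank by expected points per hour: Geo 17 > CS 16 > Bio 14 > Calc 12 > Econ 5.
Give Geo 100 more to hit its cap of 100 → 65 left.
CS: +55 to 55 (cap) → 10 left.
Only 10 left; Bio takes them to reach 25.
Total = 17×100 + 5×5 + 16×55 + 12×10 + 14×25 = 3075.

3075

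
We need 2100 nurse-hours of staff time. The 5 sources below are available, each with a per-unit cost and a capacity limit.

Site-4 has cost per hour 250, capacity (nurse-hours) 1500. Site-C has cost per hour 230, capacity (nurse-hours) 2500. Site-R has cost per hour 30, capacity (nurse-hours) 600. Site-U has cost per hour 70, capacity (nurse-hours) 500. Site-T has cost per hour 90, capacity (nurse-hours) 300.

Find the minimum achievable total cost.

Cheapest first:
Site-R at 30: take all 600 nurse-hours ; 1500 still needed.
Site-U at 70: take all 500 nurse-hours ; 1000 still needed.
Take 300 from Site-T at 90 ; need 700 more.
Site-C at 230: take 700 of its 2500 ; requirement met.
Site-4: unused.
Cost = 600×30 + 500×70 + 300×90 + 700×230 = 241000.

241000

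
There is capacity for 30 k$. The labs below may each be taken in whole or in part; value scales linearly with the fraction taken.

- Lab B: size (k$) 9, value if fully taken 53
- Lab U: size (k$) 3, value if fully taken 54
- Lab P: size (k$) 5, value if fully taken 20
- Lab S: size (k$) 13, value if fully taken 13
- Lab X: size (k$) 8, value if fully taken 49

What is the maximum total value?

181

Sort by value density: Lab U 54/3≈18, Lab X 49/8≈6.12, Lab B 53/9≈5.89, Lab P 20/5≈4, Lab S 13/13≈1.
Take all of Lab U (3 k$, value 54) — 27 k$ left.
Lab X: take in full, 8 k$ for value 49 — 19 left.
All 9 k$ of Lab B fit (value 53) — 10 remain.
Lab P: take in full, 5 k$ for value 20 — 5 left.
Only 5 k$ remain; take 5/13 of Lab S for value 13×5/13 = 5.
Total value = 181.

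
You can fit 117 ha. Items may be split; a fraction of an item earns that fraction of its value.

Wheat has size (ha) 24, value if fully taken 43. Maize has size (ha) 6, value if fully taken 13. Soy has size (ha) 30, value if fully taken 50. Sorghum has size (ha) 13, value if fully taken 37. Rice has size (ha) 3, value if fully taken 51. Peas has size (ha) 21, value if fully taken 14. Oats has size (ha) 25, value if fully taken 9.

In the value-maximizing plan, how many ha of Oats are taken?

20

Rank by value-to-size ratio: Rice 51/3≈17, Sorghum 37/13≈2.85, Maize 13/6≈2.17, Wheat 43/24≈1.79, Soy 50/30≈1.67, Peas 14/21≈0.667, Oats 9/25≈0.36.
Take all of Rice (3 ha, value 51) ; 114 ha left.
Sorghum: take in full, 13 ha for value 37 ; 101 left.
Maize: take in full, 6 ha for value 13 ; 95 left.
Take all of Wheat (24 ha, value 43) ; 71 ha left.
Soy: take in full, 30 ha for value 50 ; 41 left.
All 21 ha of Peas fit (value 14) ; 20 remain.
Fill the last 20 ha with part of Oats: 20/25 of it earns 7.2.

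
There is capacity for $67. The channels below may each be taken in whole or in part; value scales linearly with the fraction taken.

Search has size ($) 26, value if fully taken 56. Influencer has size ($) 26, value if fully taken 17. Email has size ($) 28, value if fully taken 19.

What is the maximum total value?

Rank by value-to-size ratio: Search 56/26≈2.15, Email 19/28≈0.679, Influencer 17/26≈0.654.
All 26 $ of Search fit (value 56) — 41 remain.
Take all of Email (28 $, value 19) — 13 $ left.
Only 13 $ remain; take 13/26 of Influencer for value 17×13/26 = 8.5.
Total value = 83.5.

83.5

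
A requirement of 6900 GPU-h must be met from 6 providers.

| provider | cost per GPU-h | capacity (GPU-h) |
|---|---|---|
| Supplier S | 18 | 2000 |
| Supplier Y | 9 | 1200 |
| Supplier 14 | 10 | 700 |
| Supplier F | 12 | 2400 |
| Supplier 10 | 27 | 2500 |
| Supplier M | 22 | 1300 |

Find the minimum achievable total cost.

Use providers in increasing cost order.
Take 1200 from Supplier Y at 9 ; need 5700 more.
Supplier 14 (10): use full 700 ; 5000 GPU-h to go.
Supplier F at 12: take all 2400 GPU-h ; 2600 still needed.
Supplier S (18): use full 2000 ; 600 GPU-h to go.
Supplier M (22): take the remaining 600 ; done.
Supplier 10: unused.
Cost = 1200×9 + 700×10 + 2400×12 + 2000×18 + 600×22 = 95800.

95800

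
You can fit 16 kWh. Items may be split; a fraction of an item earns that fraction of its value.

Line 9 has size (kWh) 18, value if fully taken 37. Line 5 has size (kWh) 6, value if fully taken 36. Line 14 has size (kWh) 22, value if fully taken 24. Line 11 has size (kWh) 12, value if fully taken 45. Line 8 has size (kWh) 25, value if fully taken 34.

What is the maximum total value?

73.5

Best value per unit of size first: Line 5 36/6≈6, Line 11 45/12≈3.75, Line 9 37/18≈2.06, Line 8 34/25≈1.36, Line 14 24/22≈1.09.
Line 5: take in full, 6 kWh for value 36 ; 10 left.
Fill the last 10 kWh with part of Line 11: 10/12 of it earns 37.5.
Total value = 73.5.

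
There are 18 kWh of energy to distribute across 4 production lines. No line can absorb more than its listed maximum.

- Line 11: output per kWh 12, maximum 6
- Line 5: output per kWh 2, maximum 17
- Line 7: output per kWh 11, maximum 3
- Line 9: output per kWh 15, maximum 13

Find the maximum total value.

255

Order the production lines by output per kWh: Line 9 15 > Line 11 12 > Line 7 11 > Line 5 2.
Line 9: +13 to 13 (cap) → 5 left.
Line 11 has room for 6 but only 5 remain, so it gets 5.
Total = 12×5 + 15×13 = 255.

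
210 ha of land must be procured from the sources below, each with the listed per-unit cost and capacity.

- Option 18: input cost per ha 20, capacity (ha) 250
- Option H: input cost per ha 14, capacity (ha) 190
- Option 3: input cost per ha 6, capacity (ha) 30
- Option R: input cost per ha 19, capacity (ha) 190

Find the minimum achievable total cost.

Fill from the cheapest source first.
Option 3 (6): use full 30 — 180 ha to go.
Option H (14): take the remaining 180 — done.
Option R, Option 18: unused.
Cost = 30×6 + 180×14 = 2700.

2700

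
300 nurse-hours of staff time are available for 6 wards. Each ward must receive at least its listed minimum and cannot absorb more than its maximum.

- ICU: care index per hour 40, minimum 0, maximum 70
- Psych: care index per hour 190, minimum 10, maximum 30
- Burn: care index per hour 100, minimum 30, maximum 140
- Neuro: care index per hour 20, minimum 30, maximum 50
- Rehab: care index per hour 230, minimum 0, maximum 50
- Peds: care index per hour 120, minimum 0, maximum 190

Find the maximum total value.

Meeting every minimum uses 0+10+30+30+0+0 = 70 nurse-hours, leaving 230.
Rank by care index per hour: Rehab 230 > Psych 190 > Peds 120 > Burn 100 > ICU 40 > Neuro 20.
Rehab: +50 to 50 (cap) — 180 left.
Give Psych 20 more to hit its cap of 30 — 160 left.
Peds: +160 (room for 190) → 160. Pool exhausted.
Total = 190×30 + 100×30 + 20×30 + 230×50 + 120×160 = 40000.

40000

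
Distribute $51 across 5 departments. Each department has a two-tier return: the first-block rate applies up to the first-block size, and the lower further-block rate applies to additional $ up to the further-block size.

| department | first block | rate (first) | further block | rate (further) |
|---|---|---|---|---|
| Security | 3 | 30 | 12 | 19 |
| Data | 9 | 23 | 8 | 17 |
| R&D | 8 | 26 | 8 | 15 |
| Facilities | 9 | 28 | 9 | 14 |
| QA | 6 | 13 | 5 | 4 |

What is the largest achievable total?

1151

Treat each block as its own option and order by rate: Security/first 30 > Facilities/first 28 > R&D/first 26 > Data/first 23 > Security/second 19 > Data/second 17 > R&D/second 15 > Facilities/second 14 > QA/first 13 > QA/second 4.
Fill Security first block (3 at 30) → 48 left.
Facilities first at 28: fill all 9 → 39 left.
Fill R&D first block (8 at 26) → 31 left.
Fill Data first block (9 at 23) → 22 left.
Security/second (19): +12 → 10 left.
Data/second (17): +8 → 2 left.
R&D/second: +2 of 8 at 15; pool empty.
Total = 30×3 + 28×9 + 26×8 + 23×9 + 19×12 + 17×8 + 15×2 = 1151.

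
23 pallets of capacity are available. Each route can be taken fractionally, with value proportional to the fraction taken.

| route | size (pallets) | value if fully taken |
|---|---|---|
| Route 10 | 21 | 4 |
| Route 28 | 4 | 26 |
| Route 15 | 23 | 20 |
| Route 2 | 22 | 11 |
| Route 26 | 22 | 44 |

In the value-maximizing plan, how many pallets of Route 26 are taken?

Best value per unit of size first: Route 28 26/4≈6.5, Route 26 44/22≈2, Route 15 20/23≈0.87, Route 2 11/22≈0.5, Route 10 4/21≈0.19.
All 4 pallets of Route 28 fit (value 26) — 19 remain.
Only 19 pallets remain; take 19/22 of Route 26 for value 44×19/22 = 38.

19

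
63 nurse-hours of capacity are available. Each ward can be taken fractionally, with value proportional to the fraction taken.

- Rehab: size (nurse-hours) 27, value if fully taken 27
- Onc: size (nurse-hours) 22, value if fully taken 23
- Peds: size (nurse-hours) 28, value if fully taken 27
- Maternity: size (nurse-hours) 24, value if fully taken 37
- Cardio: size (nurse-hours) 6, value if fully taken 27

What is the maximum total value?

98

Best value per unit of size first: Cardio 27/6≈4.5, Maternity 37/24≈1.54, Onc 23/22≈1.05, Rehab 27/27≈1, Peds 27/28≈0.964.
Cardio: take in full, 6 nurse-hours for value 27 → 57 left.
All 24 nurse-hours of Maternity fit (value 37) → 33 remain.
Take all of Onc (22 nurse-hours, value 23) → 11 nurse-hours left.
11 nurse-hours left: a 11/27 share of Rehab gives 27×11/27 = 11.
Total value = 98.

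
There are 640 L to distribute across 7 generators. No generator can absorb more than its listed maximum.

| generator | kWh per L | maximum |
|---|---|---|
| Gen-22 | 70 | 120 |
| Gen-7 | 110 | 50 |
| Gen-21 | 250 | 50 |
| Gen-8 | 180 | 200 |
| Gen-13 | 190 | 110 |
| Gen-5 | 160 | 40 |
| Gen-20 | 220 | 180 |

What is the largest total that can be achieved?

Highest kWh per L first: Gen-21 250 > Gen-20 220 > Gen-13 190 > Gen-8 180 > Gen-5 160 > Gen-7 110 > Gen-22 70.
Give Gen-21 50 to hit its cap of 50 → 590 left.
Gen-20 takes 180 to reach its cap of 180 → 410 left.
Gen-13: +110 to 110 (cap) → 300 left.
Gen-8 takes 200 to reach its cap of 200 → 100 left.
Gen-5 takes 40 to reach its cap of 40 → 60 left.
Give Gen-7 50 to hit its cap of 50 → 10 left.
Gen-22 has room for 120 but only 10 remain, so it gets 10.
Total = 70×10 + 110×50 + 250×50 + 180×200 + 190×110 + 160×40 + 220×180 = 121600.

121600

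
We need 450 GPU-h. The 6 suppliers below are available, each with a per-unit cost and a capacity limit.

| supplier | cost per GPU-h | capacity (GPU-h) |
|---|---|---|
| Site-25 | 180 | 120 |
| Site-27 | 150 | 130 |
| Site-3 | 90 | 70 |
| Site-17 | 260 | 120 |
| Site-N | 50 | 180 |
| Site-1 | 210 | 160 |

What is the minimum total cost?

47400

Cheapest first:
Site-N (50): use full 180 → 270 GPU-h to go.
Site-3 at 90: take all 70 GPU-h → 200 still needed.
Site-27 (150): use full 130 → 70 GPU-h to go.
Site-25 (180): take the remaining 70 → done.
Site-1, Site-17: unused.
Cost = 180×50 + 70×90 + 130×150 + 70×180 = 47400.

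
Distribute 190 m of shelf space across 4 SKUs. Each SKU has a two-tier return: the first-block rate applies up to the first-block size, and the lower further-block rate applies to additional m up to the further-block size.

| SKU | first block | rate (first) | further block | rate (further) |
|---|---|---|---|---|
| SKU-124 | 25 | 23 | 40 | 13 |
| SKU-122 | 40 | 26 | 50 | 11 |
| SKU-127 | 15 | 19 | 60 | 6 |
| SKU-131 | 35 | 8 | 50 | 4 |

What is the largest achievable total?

Order all 8 blocks by rate: SKU-122/T1 26 > SKU-124/T1 23 > SKU-127/T1 19 > SKU-124/T2 13 > SKU-122/T2 11 > SKU-131/T1 8 > SKU-127/T2 6 > SKU-131/T2 4.
Fill SKU-122 T1 block (40 at 26) — 150 left.
SKU-124/T1 (23): +25 — 125 left.
SKU-127/T1 (19): +15 — 110 left.
SKU-124 T2 at 13: fill all 40 — 70 left.
SKU-122/T2 (11): +50 — 20 left.
20 remain; put them into SKU-131 T1 at 8.
Total = 26×40 + 23×25 + 19×15 + 13×40 + 11×50 + 8×20 = 3130.

3130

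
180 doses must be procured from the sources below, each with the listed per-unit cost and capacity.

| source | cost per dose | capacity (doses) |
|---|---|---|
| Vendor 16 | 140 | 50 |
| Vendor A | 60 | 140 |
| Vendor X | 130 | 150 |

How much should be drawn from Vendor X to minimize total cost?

40

Cheapest first:
Vendor A at 60: take all 140 doses ; 40 still needed.
Vendor X (130): take the remaining 40 ; done.
Vendor 16: unused.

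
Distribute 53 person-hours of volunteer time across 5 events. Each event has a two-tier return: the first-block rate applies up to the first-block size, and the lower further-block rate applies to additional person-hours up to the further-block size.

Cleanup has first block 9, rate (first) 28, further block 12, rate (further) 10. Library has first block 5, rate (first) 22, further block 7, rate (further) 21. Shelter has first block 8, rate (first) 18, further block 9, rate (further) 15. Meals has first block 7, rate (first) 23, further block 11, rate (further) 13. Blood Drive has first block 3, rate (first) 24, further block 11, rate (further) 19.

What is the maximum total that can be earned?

Rank every tier by rate: Cleanup/T1 28 > Blood Drive/T1 24 > Meals/T1 23 > Library/T1 22 > Library/T2 21 > Blood Drive/T2 19 > Shelter/T1 18 > Shelter/T2 15 > Meals/T2 13 > Cleanup/T2 10.
Fill Cleanup T1 block (9 at 28) ; 44 left.
Fill Blood Drive T1 block (3 at 24) ; 41 left.
Fill Meals T1 block (7 at 23) ; 34 left.
Fill Library T1 block (5 at 22) ; 29 left.
Fill Library T2 block (7 at 21) ; 22 left.
Blood Drive/T2 (19): +11 ; 11 left.
Shelter T1 at 18: fill all 8 ; 3 left.
Shelter/T2: +3 of 9 at 15; pool empty.
Total = 28×9 + 24×3 + 23×7 + 22×5 + 21×7 + 19×11 + 18×8 + 15×3 = 1140.

1140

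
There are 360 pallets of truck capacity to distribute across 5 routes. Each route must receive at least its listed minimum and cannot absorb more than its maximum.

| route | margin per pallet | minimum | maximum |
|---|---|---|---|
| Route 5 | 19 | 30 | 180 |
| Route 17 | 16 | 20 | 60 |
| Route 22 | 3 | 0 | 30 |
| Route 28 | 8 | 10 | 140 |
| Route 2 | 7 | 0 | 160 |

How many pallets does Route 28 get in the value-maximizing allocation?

120

Meeting every minimum uses 30+20+0+10+0 = 60 pallets, leaving 300.
Highest margin per pallet first: Route 5 19 > Route 17 16 > Route 28 8 > Route 2 7 > Route 22 3.
Give Route 5 150 more to hit its cap of 180 → 150 left.
Route 17 takes 40 more to reach its cap of 60 → 110 left.
Only 110 left; Route 28 takes them to reach 120.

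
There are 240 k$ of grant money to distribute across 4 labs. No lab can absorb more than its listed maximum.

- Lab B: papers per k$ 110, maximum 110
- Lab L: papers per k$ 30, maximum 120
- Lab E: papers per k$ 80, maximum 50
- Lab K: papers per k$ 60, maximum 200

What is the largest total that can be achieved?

Rank by papers per k$: Lab B 110 > Lab E 80 > Lab K 60 > Lab L 30.
Give Lab B 110 to hit its cap of 110 ; 130 left.
Lab E: +50 to 50 (cap) ; 80 left.
Only 80 left; Lab K takes them to reach 80.
Total = 110×110 + 80×50 + 60×80 = 20900.

20900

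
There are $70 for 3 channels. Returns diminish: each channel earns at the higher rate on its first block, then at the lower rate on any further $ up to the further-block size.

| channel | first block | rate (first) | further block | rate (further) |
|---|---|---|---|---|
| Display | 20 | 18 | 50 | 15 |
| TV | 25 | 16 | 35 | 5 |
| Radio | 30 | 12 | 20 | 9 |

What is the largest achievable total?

Order all 6 blocks by rate: Display/T1 18 > TV/T1 16 > Display/T2 15 > Radio/T1 12 > Radio/T2 9 > TV/T2 5.
Display T1 at 18: fill all 20 — 50 left.
Fill TV T1 block (25 at 16) — 25 left.
25 remain; put them into Display T2 at 15.
Total = 18×20 + 16×25 + 15×25 = 1135.

1135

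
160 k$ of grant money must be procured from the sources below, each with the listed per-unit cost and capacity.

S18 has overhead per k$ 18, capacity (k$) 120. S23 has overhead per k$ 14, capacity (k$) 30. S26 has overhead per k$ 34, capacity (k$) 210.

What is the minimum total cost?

Cheapest first:
S23 at 14: take all 30 k$ ; 130 still needed.
S18 (18): use full 120 ; 10 k$ to go.
S26 at 34: take 10 of its 210 ; requirement met.
Cost = 30×14 + 120×18 + 10×34 = 2920.

2920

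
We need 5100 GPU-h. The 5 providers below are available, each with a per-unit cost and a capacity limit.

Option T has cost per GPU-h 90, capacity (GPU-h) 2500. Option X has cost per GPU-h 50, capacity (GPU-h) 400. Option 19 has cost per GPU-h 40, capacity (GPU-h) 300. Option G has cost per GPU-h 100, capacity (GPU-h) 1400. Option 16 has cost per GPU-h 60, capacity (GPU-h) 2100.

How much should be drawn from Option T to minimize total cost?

Cheapest first:
Option 19 (40): use full 300 — 4800 GPU-h to go.
Option X (50): use full 400 — 4400 GPU-h to go.
Take 2100 from Option 16 at 60 — need 2300 more.
Option T at 90: take 2300 of its 2500 — requirement met.
Option G: unused.

2300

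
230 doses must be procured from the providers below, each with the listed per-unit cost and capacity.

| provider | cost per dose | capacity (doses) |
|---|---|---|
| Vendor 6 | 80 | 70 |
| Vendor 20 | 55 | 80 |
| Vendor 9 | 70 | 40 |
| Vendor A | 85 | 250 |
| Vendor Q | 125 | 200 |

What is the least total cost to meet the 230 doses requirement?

16200

Fill from the cheapest provider first.
Vendor 20 at 55: take all 80 doses — 150 still needed.
Vendor 9 at 70: take all 40 doses — 110 still needed.
Take 70 from Vendor 6 at 80 — need 40 more.
Take 40 from Vendor A at 85 to finish.
Vendor Q: unused.
Cost = 80×55 + 40×70 + 70×80 + 40×85 = 16200.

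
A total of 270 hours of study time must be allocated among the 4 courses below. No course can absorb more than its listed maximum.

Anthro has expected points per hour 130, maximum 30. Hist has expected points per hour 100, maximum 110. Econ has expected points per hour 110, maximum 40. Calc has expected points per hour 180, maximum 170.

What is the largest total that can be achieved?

41900

Order the courses by expected points per hour: Calc 180 > Anthro 130 > Econ 110 > Hist 100.
Give Calc 170 to hit its cap of 170 — 100 left.
Anthro takes 30 to reach its cap of 30 — 70 left.
Give Econ 40 to hit its cap of 40 — 30 left.
Hist has room for 110 but only 30 remain, so it gets 30.
Total = 130×30 + 100×30 + 110×40 + 180×170 = 41900.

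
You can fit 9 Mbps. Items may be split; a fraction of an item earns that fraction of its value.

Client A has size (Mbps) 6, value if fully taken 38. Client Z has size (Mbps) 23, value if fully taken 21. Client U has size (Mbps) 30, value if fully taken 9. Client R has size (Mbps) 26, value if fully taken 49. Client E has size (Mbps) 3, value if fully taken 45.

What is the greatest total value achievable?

83

Best value per unit of size first: Client E 45/3≈15, Client A 38/6≈6.33, Client R 49/26≈1.88, Client Z 21/23≈0.913, Client U 9/30≈0.3.
Take all of Client E (3 Mbps, value 45) → 6 Mbps left.
All 6 Mbps of Client A fit (value 38) → 0 remain.
Total value = 83.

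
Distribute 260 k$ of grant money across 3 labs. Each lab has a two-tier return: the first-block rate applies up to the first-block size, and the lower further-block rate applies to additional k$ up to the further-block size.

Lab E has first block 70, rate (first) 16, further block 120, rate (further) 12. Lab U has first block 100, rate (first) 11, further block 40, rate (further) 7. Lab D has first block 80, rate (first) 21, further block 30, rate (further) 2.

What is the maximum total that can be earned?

4120

Treat each block as its own option and order by rate: Lab D/first 21 > Lab E/first 16 > Lab E/second 12 > Lab U/first 11 > Lab U/second 7 > Lab D/second 2.
Lab D first at 21: fill all 80 — 180 left.
Lab E/first (16): +70 — 110 left.
110 remain; put them into Lab E second at 12.
Total = 21×80 + 16×70 + 12×110 = 4120.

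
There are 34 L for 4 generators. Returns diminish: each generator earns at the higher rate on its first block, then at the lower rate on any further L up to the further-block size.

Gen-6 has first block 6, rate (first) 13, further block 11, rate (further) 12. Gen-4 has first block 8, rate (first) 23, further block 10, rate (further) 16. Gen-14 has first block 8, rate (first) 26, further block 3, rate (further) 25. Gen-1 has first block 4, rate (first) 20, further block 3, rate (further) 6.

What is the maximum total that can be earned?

Treat each block as its own option and order by rate: Gen-14/tier1 26 > Gen-14/tier2 25 > Gen-4/tier1 23 > Gen-1/tier1 20 > Gen-4/tier2 16 > Gen-6/tier1 13 > Gen-6/tier2 12 > Gen-1/tier2 6.
Fill Gen-14 tier1 block (8 at 26) — 26 left.
Gen-14/tier2 (25): +3 — 23 left.
Fill Gen-4 tier1 block (8 at 23) — 15 left.
Gen-1 tier1 at 20: fill all 4 — 11 left.
Fill Gen-4 tier2 block (10 at 16) — 1 left.
Gen-6/tier1: +1 of 6 at 13; pool empty.
Total = 26×8 + 25×3 + 23×8 + 20×4 + 16×10 + 13×1 = 720.

720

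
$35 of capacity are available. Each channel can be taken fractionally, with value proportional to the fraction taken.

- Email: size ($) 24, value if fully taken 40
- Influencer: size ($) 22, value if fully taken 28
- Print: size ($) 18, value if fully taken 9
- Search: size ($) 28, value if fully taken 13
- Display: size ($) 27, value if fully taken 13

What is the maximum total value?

Best value per unit of size first: Email 40/24≈1.67, Influencer 28/22≈1.27, Print 9/18≈0.5, Display 13/27≈0.481, Search 13/28≈0.464.
All 24 $ of Email fit (value 40) — 11 remain.
Only 11 $ remain; take 11/22 of Influencer for value 28×11/22 = 14.
Total value = 54.

54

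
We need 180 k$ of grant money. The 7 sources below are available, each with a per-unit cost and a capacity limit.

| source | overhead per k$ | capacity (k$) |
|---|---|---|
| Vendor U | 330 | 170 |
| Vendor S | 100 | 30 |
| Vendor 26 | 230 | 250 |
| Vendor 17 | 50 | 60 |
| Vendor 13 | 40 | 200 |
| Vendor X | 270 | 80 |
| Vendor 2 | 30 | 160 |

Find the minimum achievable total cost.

Use sources in increasing cost order.
Take 160 from Vendor 2 at 30 ; need 20 more.
Vendor 13 at 40: take 20 of its 200 ; requirement met.
Vendor 17, Vendor S, Vendor 26, Vendor X, Vendor U: unused.
Cost = 160×30 + 20×40 = 5600.

5600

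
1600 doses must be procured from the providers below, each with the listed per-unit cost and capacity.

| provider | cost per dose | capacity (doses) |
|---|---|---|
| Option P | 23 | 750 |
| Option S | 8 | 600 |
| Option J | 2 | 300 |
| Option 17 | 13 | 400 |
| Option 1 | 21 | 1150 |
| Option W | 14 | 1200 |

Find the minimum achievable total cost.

Cheapest first:
Option J (2): use full 300 — 1300 doses to go.
Take 600 from Option S at 8 — need 700 more.
Option 17 at 13: take all 400 doses — 300 still needed.
Option W (14): take the remaining 300 — done.
Option 1, Option P: unused.
Cost = 300×2 + 600×8 + 400×13 + 300×14 = 14800.

14800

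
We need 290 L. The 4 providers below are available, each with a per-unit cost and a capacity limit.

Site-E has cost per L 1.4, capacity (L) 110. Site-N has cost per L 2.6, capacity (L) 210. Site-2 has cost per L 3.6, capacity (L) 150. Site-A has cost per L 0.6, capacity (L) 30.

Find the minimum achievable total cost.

Use providers in increasing cost order.
Site-A (0.6): use full 30 ; 260 L to go.
Site-E at 1.4: take all 110 L ; 150 still needed.
Site-N (2.6): take the remaining 150 ; done.
Site-2: unused.
Cost = 30×0.6 + 110×1.4 + 150×2.6 = 562.

562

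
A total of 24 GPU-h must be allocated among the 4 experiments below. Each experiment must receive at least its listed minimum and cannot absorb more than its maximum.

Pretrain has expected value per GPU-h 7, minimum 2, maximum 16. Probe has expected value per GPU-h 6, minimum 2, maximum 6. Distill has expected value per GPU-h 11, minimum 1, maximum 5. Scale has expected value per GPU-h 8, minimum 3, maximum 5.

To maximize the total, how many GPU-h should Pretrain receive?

Meeting every minimum uses 2+2+1+3 = 8 GPU-h, leaving 16.
Highest expected value per GPU-h first: Distill 11 > Scale 8 > Pretrain 7 > Probe 6.
Distill takes 4 more to reach its cap of 5 → 12 left.
Scale: +2 to 5 (cap) → 10 left.
Only 10 left; Pretrain takes them to reach 12.

12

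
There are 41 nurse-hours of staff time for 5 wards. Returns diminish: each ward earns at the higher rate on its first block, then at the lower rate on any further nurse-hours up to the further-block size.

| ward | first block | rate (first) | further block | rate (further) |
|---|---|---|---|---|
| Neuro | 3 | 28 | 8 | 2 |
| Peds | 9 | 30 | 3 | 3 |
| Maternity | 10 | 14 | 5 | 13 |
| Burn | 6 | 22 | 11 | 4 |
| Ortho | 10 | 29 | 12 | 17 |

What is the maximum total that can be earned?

994

Order all 10 blocks by rate: Peds/T1 30 > Ortho/T1 29 > Neuro/T1 28 > Burn/T1 22 > Ortho/T2 17 > Maternity/T1 14 > Maternity/T2 13 > Burn/T2 4 > Peds/T2 3 > Neuro/T2 2.
Fill Peds T1 block (9 at 30) — 32 left.
Ortho T1 at 29: fill all 10 — 22 left.
Neuro/T1 (28): +3 — 19 left.
Fill Burn T1 block (6 at 22) — 13 left.
Fill Ortho T2 block (12 at 17) — 1 left.
1 remain; put them into Maternity T1 at 14.
Total = 30×9 + 29×10 + 28×3 + 22×6 + 17×12 + 14×1 = 994.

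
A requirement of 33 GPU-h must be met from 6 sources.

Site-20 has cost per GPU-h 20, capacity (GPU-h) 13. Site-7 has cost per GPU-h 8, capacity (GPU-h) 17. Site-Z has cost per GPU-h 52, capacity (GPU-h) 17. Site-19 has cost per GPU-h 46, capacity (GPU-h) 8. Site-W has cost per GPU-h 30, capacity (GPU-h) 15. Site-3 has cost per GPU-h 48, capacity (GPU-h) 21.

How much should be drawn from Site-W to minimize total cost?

Cheapest first:
Take 17 from Site-7 at 8 → need 16 more.
Site-20 at 20: take all 13 GPU-h → 3 still needed.
Site-W (30): take the remaining 3 → done.
Site-19, Site-3, Site-Z: unused.

3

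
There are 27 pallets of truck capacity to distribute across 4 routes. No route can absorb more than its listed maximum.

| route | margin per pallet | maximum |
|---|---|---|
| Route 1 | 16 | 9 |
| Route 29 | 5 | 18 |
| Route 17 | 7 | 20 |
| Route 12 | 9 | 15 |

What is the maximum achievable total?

Order the routes by margin per pallet: Route 1 16 > Route 12 9 > Route 17 7 > Route 29 5.
Give Route 1 9 to hit its cap of 9 → 18 left.
Route 12 takes 15 to reach its cap of 15 → 3 left.
Route 17: +3 (room for 20) → 3. Pool exhausted.
Total = 16×9 + 7×3 + 9×15 = 300.

300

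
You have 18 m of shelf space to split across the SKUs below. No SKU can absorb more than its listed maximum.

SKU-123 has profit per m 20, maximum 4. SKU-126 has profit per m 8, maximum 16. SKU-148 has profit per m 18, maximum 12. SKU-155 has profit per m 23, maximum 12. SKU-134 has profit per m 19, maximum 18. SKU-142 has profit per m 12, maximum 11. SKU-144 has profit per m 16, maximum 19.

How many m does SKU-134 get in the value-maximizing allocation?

2

Rank by profit per m: SKU-155 23 > SKU-123 20 > SKU-134 19 > SKU-148 18 > SKU-144 16 > SKU-142 12 > SKU-126 8.
SKU-155 takes 12 to reach its cap of 12 — 6 left.
SKU-123 takes 4 to reach its cap of 4 — 2 left.
SKU-134 has room for 18 but only 2 remain, so it gets 2.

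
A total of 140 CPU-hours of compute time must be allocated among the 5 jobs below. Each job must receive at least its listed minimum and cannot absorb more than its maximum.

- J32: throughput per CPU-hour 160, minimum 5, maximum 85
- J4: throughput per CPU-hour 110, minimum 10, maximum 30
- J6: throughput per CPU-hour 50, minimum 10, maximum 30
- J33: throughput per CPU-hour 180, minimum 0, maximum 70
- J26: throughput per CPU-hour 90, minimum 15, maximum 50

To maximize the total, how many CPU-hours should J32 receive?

35

Meeting every minimum uses 5+10+10+0+15 = 40 CPU-hours, leaving 100.
Highest throughput per CPU-hour first: J33 180 > J32 160 > J4 110 > J26 90 > J6 50.
Give J33 70 more to hit its cap of 70 → 30 left.
J32: +30 (room for 80) → 35. Pool exhausted.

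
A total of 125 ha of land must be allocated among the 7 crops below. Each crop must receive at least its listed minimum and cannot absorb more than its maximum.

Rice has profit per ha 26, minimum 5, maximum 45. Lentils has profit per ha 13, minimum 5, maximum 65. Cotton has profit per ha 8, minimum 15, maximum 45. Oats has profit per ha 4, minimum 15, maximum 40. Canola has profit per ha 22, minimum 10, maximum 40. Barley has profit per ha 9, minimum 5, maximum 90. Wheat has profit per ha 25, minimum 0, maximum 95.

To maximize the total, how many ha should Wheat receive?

30

Meeting every minimum uses 5+5+15+15+10+5+0 = 55 ha, leaving 70.
Order the crops by profit per ha: Rice 26 > Wheat 25 > Canola 22 > Lentils 13 > Barley 9 > Cotton 8 > Oats 4.
Rice: +40 to 45 (cap) ; 30 left.
Only 30 left; Wheat takes them to reach 30.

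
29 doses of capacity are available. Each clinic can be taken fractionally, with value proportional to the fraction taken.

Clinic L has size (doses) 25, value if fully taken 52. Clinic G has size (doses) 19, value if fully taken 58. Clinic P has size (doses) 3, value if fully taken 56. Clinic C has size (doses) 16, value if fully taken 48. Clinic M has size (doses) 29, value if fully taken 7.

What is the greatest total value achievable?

Best value per unit of size first: Clinic P 56/3≈18.7, Clinic G 58/19≈3.05, Clinic C 48/16≈3, Clinic L 52/25≈2.08, Clinic M 7/29≈0.241.
Clinic P: take in full, 3 doses for value 56 → 26 left.
All 19 doses of Clinic G fit (value 58) → 7 remain.
Only 7 doses remain; take 7/16 of Clinic C for value 48×7/16 = 21.
Total value = 135.

135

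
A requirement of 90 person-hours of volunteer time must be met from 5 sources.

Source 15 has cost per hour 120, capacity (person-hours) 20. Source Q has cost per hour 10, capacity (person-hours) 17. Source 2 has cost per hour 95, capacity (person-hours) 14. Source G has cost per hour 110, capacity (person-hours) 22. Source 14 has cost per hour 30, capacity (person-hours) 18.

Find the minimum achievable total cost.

Use sources in increasing cost order.
Source Q (10): use full 17 → 73 person-hours to go.
Source 14 (30): use full 18 → 55 person-hours to go.
Source 2 (95): use full 14 → 41 person-hours to go.
Source G (110): use full 22 → 19 person-hours to go.
Source 15 (120): take the remaining 19 → done.
Cost = 17×10 + 18×30 + 14×95 + 22×110 + 19×120 = 6740.

6740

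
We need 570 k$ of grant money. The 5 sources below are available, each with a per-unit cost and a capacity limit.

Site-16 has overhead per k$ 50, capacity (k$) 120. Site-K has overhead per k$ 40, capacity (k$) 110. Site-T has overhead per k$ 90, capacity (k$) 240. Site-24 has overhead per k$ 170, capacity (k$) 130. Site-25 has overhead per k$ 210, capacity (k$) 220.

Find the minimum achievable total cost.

Cheapest first:
Take 110 from Site-K at 40 → need 460 more.
Site-16 (50): use full 120 → 340 k$ to go.
Site-T at 90: take all 240 k$ → 100 still needed.
Site-24 at 170: take 100 of its 130 → requirement met.
Site-25: unused.
Cost = 110×40 + 120×50 + 240×90 + 100×170 = 49000.

49000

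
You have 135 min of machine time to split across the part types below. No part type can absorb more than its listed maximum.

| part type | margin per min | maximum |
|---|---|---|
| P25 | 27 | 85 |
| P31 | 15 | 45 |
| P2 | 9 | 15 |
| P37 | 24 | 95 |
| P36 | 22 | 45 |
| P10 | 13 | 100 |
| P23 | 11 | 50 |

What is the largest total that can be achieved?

Highest margin per min first: P25 27 > P37 24 > P36 22 > P31 15 > P10 13 > P23 11 > P2 9.
Give P25 85 to hit its cap of 85 → 50 left.
Only 50 left; P37 takes them to reach 50.
Total = 27×85 + 24×50 = 3495.

3495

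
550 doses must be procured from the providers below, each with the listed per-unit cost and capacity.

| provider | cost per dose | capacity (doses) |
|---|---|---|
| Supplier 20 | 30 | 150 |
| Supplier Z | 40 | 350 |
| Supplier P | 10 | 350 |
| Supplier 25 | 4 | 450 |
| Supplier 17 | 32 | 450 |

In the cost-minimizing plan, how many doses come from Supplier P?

Cheapest first:
Supplier 25 at 4: take all 450 doses — 100 still needed.
Take 100 from Supplier P at 10 to finish.
Supplier 20, Supplier 17, Supplier Z: unused.

100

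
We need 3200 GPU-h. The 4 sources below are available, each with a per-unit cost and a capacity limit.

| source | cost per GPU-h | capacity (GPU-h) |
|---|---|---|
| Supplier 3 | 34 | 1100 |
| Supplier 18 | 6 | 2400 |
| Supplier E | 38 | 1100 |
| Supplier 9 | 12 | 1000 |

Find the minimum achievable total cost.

Cheapest first:
Supplier 18 at 6: take all 2400 GPU-h → 800 still needed.
Supplier 9 at 12: take 800 of its 1000 → requirement met.
Supplier 3, Supplier E: unused.
Cost = 2400×6 + 800×12 = 24000.

24000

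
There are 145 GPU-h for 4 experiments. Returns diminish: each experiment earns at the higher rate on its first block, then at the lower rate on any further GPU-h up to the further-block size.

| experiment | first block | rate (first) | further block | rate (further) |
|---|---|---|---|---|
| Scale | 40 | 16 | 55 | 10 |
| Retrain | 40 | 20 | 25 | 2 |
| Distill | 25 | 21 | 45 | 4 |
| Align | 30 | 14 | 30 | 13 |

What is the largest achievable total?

Order all 8 blocks by rate: Distill/T1 21 > Retrain/T1 20 > Scale/T1 16 > Align/T1 14 > Align/T2 13 > Scale/T2 10 > Distill/T2 4 > Retrain/T2 2.
Fill Distill T1 block (25 at 21) → 120 left.
Retrain/T1 (20): +40 → 80 left.
Scale/T1 (16): +40 → 40 left.
Align/T1 (14): +30 → 10 left.
Align T2 at 13: only 10 left, fill 10.
Total = 21×25 + 20×40 + 16×40 + 14×30 + 13×10 = 2515.

2515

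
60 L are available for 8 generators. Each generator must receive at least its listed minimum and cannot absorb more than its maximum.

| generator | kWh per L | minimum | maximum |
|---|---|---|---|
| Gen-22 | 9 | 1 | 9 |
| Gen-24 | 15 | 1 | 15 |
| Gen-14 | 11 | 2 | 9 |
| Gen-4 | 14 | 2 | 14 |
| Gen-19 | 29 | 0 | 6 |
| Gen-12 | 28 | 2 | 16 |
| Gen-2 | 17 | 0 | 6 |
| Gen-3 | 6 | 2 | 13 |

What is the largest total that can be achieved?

Meeting every minimum uses 1+1+2+2+0+2+0+2 = 10 L, leaving 50.
Order the generators by kWh per L: Gen-19 29 > Gen-12 28 > Gen-2 17 > Gen-24 15 > Gen-4 14 > Gen-14 11 > Gen-22 9 > Gen-3 6.
Gen-19: +6 to 6 (cap) — 44 left.
Gen-12: +14 to 16 (cap) — 30 left.
Give Gen-2 6 more to hit its cap of 6 — 24 left.
Gen-24: +14 to 15 (cap) — 10 left.
Only 10 left; Gen-4 takes them to reach 12.
Total = 9×1 + 15×15 + 11×2 + 14×12 + 29×6 + 28×16 + 17×6 + 6×2 = 1160.

1160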